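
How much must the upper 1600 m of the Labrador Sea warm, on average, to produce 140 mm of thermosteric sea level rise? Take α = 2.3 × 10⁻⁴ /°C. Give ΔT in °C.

ΔT = Δh/(αH) = 0.14 / (2.3×10⁻⁴ × 1600) ≈ 0.3804 °C

about 0.380 °C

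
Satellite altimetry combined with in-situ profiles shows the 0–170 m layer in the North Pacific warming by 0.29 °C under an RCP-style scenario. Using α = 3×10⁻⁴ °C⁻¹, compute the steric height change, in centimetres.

Δh = αΔT·H = 3×10⁻⁴ × 0.29 × 170 = 0.01479 m

Δh ≈ 1.48 cm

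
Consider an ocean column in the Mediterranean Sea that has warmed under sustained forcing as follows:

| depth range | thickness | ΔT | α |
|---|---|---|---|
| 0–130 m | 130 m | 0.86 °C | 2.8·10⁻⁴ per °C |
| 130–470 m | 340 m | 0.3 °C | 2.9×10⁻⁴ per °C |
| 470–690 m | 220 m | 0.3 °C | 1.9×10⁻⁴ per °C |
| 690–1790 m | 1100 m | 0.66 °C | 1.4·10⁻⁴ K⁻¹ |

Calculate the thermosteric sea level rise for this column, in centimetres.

0–130 m: 130 × 2.8×10⁻⁴ × 0.86 = 0.031304 m
Layer 2: 0.3 × 340 × 2.9×10⁻⁴ = 0.02958 m
1.9×10⁻⁴ × 220 × 0.3 = 0.01254 m
690–1790 m: 1.4×10⁻⁴ × 1100 × 0.66 = 0.10164 m
Δh = 0.031304 + 0.02958 + 0.01254 + 0.10164 = 0.175064 m

18 cm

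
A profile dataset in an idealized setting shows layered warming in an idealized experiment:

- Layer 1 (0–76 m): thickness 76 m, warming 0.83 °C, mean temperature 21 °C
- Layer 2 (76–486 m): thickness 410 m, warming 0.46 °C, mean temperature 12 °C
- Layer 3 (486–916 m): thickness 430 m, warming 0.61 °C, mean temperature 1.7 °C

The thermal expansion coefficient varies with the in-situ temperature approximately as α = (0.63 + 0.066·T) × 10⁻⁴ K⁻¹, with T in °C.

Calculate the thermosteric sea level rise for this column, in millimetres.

59.0 mm

Layer 1: α = (0.63 + 0.066×21)×10⁻⁴ = 2.016×10⁻⁴ K⁻¹
Layer 2: α = (0.63 + 0.066×12)×10⁻⁴ = 1.422×10⁻⁴ K⁻¹
Layer 3: α = (0.63 + 0.066×1.7)×10⁻⁴ = 0.7422×10⁻⁴ K⁻¹
Layer 1: 76 × 2.016×10⁻⁴ × 0.83 = 0.012716928 m
76–486 m: 1.422×10⁻⁴ × 0.46 × 410 = 0.02681892 m
486–916 m: 0.7422×10⁻⁴ × 430 × 0.61 = 0.019467906 m
Δh = 0.012716928 + 0.02681892 + 0.019467906 = 0.059003754 m ≈ 59.0 mm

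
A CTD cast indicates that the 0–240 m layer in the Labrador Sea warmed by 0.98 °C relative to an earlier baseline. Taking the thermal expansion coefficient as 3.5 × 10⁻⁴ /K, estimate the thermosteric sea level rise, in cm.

Δh = αΔT·H = 3.5×10⁻⁴ × 0.98 × 240 = 0.08232 m

Δh = 8.23 cm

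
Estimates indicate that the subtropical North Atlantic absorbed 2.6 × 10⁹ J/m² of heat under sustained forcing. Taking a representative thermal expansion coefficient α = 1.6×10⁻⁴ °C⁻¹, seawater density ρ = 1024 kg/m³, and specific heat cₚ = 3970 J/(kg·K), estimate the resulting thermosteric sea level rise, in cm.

Δh = αQ/(ρcₚ) = 1.6×10⁻⁴ × 2.6×10⁹ / (1024 × 3970) ≈ 0.10233 m

Δh = 10 cm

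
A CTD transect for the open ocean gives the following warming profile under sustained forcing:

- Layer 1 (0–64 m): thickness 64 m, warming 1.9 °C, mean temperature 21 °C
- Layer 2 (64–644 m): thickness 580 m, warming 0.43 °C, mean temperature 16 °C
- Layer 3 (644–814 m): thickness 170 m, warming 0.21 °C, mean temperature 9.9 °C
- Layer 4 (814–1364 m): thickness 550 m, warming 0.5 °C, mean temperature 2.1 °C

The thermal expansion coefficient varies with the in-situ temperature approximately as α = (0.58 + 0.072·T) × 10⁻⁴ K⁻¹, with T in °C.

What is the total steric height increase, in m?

0.093 m

Layer 1: α = (0.58 + 0.072×21)×10⁻⁴ = 2.092×10⁻⁴ K⁻¹
Layer 2: α = (0.58 + 0.072×16)×10⁻⁴ = 1.732×10⁻⁴ K⁻¹
Layer 3: α = (0.58 + 0.072×9.9)×10⁻⁴ = 1.2928×10⁻⁴ K⁻¹
Layer 4: α = (0.58 + 0.072×2.1)×10⁻⁴ = 0.7312×10⁻⁴ K⁻¹
1.9 × 2.092×10⁻⁴ × 64 = 0.02543872 m
580 × 0.43 × 1.732×10⁻⁴ = 0.04319608 m
Layer 3: 1.2928×10⁻⁴ × 0.21 × 170 = 0.004615296 m
0.5 × 550 × 0.7312×10⁻⁴ = 0.020108 m
Δh = 0.02543872 + 0.04319608 + 0.004615296 + 0.020108 = 0.093358096 m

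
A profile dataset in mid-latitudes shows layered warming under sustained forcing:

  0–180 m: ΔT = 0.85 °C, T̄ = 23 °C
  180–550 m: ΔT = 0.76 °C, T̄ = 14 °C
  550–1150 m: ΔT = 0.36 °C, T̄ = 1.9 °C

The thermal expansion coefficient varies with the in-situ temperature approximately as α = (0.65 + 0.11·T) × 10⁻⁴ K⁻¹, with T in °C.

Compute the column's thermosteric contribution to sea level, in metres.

Layer 1: α = (0.65 + 0.11×23)×10⁻⁴ = 3.18×10⁻⁴ K⁻¹
Layer 2: α = (0.65 + 0.11×14)×10⁻⁴ = 2.19×10⁻⁴ K⁻¹
Layer 3: α = (0.65 + 0.11×1.9)×10⁻⁴ = 0.859×10⁻⁴ K⁻¹
0–180 m: 180 × 0.85 × 3.18×10⁻⁴ = 0.048654 m
0.76 × 2.19×10⁻⁴ × 370 = 0.0615828 m
550–1150 m: 0.859×10⁻⁴ × 600 × 0.36 = 0.0185544 m
Δh = 0.048654 + 0.0615828 + 0.0185544 = 0.1287912 m

0.13 m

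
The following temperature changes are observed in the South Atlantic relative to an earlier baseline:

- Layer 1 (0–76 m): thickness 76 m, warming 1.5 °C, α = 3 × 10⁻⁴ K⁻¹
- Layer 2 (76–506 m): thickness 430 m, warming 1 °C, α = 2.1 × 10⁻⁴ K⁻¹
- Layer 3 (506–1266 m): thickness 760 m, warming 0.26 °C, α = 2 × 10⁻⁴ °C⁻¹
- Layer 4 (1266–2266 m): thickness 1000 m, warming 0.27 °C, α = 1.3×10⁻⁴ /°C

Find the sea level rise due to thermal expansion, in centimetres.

Δh = 19.9 cm

Layer 1: 3×10⁻⁴ × 76 × 1.5 = 0.03420 m
Layer 2: 430 × 2.1×10⁻⁴ × 1 = 0.09030 m
506–1266 m: 760 × 0.26 × 2×10⁻⁴ = 0.03952 m
1266–2266 m: 1.3×10⁻⁴ × 1000 × 0.27 = 0.03510 m
Δh = 0.03420 + 0.09030 + 0.03952 + 0.03510 = 0.19912 m ≈ 19.9 cm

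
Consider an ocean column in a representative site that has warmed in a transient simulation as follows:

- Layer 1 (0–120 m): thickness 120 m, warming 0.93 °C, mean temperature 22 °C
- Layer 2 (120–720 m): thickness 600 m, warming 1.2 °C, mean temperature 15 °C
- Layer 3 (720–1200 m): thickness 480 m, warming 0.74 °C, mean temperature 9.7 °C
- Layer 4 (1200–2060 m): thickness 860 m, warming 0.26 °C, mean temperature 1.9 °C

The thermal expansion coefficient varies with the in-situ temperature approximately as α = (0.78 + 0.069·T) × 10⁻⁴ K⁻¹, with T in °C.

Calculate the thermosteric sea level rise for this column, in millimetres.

230 mm of thermosteric rise

Layer 1: α = (0.78 + 0.069×22)×10⁻⁴ = 2.298×10⁻⁴ K⁻¹
Layer 2: α = (0.78 + 0.069×15)×10⁻⁴ = 1.815×10⁻⁴ K⁻¹
Layer 3: α = (0.78 + 0.069×9.7)×10⁻⁴ = 1.4493×10⁻⁴ K⁻¹
Layer 4: α = (0.78 + 0.069×1.9)×10⁻⁴ = 0.9111×10⁻⁴ K⁻¹
0–120 m: 0.93 × 2.298×10⁻⁴ × 120 = 0.02564568 m
Layer 2: 1.815×10⁻⁴ × 1.2 × 600 = 0.13068 m
720–1200 m: 480 × 0.74 × 1.4493×10⁻⁴ = 0.051479136 m
1200–2060 m: 0.9111×10⁻⁴ × 0.26 × 860 = 0.020372196 m
Δh = 0.02564568 + 0.13068 + 0.051479136 + 0.020372196 = 0.228177012 m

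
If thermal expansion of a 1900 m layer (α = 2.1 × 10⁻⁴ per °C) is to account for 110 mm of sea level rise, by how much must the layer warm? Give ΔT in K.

ΔT ≈ 0.276 K

ΔT = Δh/(αH) = 0.11 / (2.1×10⁻⁴ × 1900) ≈ 0.2757 K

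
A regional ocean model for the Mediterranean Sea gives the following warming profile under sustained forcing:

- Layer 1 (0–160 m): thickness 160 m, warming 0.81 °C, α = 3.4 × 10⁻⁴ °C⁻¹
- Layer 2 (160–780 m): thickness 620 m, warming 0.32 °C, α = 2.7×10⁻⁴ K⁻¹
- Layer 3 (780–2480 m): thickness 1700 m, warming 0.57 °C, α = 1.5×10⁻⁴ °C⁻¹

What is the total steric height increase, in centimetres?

0–160 m: 3.4×10⁻⁴ × 160 × 0.81 = 0.044064 m
160–780 m: 0.32 × 2.7×10⁻⁴ × 620 = 0.053568 m
0.57 × 1700 × 1.5×10⁻⁴ = 0.14535 m
Δh = 0.044064 + 0.053568 + 0.14535 = 0.242982 m

about 24.3 cm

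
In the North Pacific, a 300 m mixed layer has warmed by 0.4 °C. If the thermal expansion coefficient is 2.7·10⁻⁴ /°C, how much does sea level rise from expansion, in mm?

about 32.4 mm

Δh = αΔT·H = 2.7×10⁻⁴ × 0.4 × 300 = 0.03240 m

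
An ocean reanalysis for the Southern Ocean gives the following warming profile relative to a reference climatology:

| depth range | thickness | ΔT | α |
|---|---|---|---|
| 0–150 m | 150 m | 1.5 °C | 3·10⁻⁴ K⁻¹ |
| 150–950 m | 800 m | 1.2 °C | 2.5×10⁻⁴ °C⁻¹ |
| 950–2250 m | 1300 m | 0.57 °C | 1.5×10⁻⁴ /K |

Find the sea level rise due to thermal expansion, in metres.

about 0.419 m

1.5 × 3×10⁻⁴ × 150 = 0.06750 m
2.5×10⁻⁴ × 1.2 × 800 = 0.24000 m
950–2250 m: 0.57 × 1300 × 1.5×10⁻⁴ = 0.11115 m
Δh = 0.06750 + 0.24000 + 0.11115 = 0.41865 m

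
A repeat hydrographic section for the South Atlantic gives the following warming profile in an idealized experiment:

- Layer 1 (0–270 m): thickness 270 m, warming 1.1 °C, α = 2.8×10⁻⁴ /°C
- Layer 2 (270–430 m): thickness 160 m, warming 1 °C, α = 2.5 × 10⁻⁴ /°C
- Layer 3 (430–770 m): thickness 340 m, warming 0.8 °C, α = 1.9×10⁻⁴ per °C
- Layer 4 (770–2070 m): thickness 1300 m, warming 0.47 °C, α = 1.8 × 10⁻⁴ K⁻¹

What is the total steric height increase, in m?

Δh = 0.285 m

1.1 × 270 × 2.8×10⁻⁴ = 0.08316 m
270–430 m: 160 × 1 × 2.5×10⁻⁴ = 0.04000 m
430–770 m: 340 × 0.8 × 1.9×10⁻⁴ = 0.05168 m
770–2070 m: 1300 × 1.8×10⁻⁴ × 0.47 = 0.10998 m
Δh = 0.08316 + 0.04000 + 0.05168 + 0.10998 = 0.28482 m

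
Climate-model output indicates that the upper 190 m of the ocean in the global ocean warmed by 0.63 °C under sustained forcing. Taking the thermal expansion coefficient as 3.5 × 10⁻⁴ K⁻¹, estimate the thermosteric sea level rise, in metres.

Δh = αΔT·H = 3.5×10⁻⁴ × 0.63 × 190 = 0.041895 m

about 0.042 m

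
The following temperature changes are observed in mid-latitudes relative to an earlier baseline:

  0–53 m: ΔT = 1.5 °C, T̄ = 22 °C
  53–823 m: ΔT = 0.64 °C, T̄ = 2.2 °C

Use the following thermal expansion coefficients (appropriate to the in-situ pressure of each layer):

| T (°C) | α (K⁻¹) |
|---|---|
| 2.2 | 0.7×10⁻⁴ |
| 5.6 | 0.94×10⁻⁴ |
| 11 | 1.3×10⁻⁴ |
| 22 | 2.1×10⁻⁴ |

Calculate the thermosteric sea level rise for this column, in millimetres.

Δh ≈ 51 mm

Layer 1 at 22 °C → α = 2.1×10⁻⁴ K⁻¹
Layer 2 at 2.2 °C → α = 0.7×10⁻⁴ K⁻¹
0–53 m: 53 × 2.1×10⁻⁴ × 1.5 = 0.016695 m
770 × 0.64 × 0.7×10⁻⁴ = 0.034496 m
Δh = 0.016695 + 0.034496 = 0.051191 m ≈ 51 mm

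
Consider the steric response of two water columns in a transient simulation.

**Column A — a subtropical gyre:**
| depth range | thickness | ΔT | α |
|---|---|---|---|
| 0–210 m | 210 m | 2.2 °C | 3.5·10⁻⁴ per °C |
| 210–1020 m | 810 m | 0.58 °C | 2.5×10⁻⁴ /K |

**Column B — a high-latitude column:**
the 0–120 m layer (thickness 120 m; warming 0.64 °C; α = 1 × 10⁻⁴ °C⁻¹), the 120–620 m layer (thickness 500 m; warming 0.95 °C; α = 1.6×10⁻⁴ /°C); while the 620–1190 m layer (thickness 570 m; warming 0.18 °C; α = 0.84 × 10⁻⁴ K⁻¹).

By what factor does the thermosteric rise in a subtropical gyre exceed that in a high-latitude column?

≈ 3.0×

A 0–210 m: 2.2 × 3.5×10⁻⁴ × 210 = 0.16170 m
A Layer 2: 0.58 × 2.5×10⁻⁴ × 810 = 0.11745 m
A total: 0.27915 m
B 120 × 0.64 × 1×10⁻⁴ = 0.00768 m
B Layer 2: 0.95 × 1.6×10⁻⁴ × 500 = 0.07600 m
B 0.84×10⁻⁴ × 570 × 0.18 = 0.0086184 m
B total: 0.0922984 m
Ratio: 0.27915 / 0.0922984 ≈ 3.024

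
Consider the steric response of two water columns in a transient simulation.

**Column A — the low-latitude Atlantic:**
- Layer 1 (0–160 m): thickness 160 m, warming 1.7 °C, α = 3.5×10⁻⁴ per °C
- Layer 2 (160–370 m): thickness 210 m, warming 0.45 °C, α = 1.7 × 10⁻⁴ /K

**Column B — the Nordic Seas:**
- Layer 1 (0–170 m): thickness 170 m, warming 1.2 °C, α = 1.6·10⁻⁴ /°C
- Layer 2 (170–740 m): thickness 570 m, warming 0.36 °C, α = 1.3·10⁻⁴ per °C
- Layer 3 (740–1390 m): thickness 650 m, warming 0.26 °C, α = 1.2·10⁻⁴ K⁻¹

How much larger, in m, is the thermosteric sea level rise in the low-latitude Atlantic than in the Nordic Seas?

A 160 × 3.5×10⁻⁴ × 1.7 = 0.09520 m
A 210 × 0.45 × 1.7×10⁻⁴ = 0.016065 m
A total: 0.111265 m
B 0–170 m: 1.2 × 170 × 1.6×10⁻⁴ = 0.03264 m
B 570 × 1.3×10⁻⁴ × 0.36 = 0.026676 m
B 740–1390 m: 650 × 1.2×10⁻⁴ × 0.26 = 0.02028 m
B total: 0.079596 m
Difference: 0.111265 − 0.079596 = 0.031669 m

0.0317 m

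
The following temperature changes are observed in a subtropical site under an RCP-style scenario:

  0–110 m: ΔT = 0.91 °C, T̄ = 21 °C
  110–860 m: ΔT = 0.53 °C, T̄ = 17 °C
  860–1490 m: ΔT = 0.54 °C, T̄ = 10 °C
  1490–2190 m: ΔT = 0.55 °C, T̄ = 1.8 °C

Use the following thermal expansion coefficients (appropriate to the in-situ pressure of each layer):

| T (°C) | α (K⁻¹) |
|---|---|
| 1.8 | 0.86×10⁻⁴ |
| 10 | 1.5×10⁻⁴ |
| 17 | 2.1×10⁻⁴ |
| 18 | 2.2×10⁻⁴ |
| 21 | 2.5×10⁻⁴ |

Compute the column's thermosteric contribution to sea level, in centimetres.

Layer 1 at 21 °C → α = 2.5×10⁻⁴ K⁻¹
Layer 2 at 17 °C → α = 2.1×10⁻⁴ K⁻¹
Layer 3 at 10 °C → α = 1.5×10⁻⁴ K⁻¹
Layer 4 at 1.8 °C → α = 0.86×10⁻⁴ K⁻¹
110 × 0.91 × 2.5×10⁻⁴ = 0.025025 m
750 × 2.1×10⁻⁴ × 0.53 = 0.083475 m
0.54 × 630 × 1.5×10⁻⁴ = 0.05103 m
Layer 4: 0.55 × 700 × 0.86×10⁻⁴ = 0.03311 m
Δh = 0.025025 + 0.083475 + 0.05103 + 0.03311 = 0.19264 m

Δh ≈ 19.3 cm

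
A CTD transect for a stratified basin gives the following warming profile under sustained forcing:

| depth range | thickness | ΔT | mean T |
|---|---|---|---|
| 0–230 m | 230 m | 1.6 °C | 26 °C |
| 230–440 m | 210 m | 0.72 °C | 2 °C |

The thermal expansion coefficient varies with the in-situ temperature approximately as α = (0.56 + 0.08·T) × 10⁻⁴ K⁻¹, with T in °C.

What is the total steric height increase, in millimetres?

Layer 1: α = (0.56 + 0.08×26)×10⁻⁴ = 2.64×10⁻⁴ K⁻¹
Layer 2: α = (0.56 + 0.08×2)×10⁻⁴ = 0.72×10⁻⁴ K⁻¹
0–230 m: 2.64×10⁻⁴ × 230 × 1.6 = 0.097152 m
230–440 m: 0.72 × 0.72×10⁻⁴ × 210 = 0.0108864 m
Δh = 0.097152 + 0.0108864 = 0.1080384 m

108 mm of thermosteric rise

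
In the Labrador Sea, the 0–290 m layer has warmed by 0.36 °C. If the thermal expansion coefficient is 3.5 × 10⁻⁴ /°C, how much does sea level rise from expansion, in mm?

Δh ≈ 37 mm

Δh = αΔT·H = 3.5×10⁻⁴ × 0.36 × 290 = 0.03654 m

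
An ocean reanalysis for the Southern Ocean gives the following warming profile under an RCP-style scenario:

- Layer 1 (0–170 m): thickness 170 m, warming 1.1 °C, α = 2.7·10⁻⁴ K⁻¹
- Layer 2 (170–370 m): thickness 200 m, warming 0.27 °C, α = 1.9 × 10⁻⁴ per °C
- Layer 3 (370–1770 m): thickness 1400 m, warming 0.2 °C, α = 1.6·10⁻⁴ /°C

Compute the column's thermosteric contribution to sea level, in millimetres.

Layer 1: 1.1 × 2.7×10⁻⁴ × 170 = 0.05049 m
200 × 0.27 × 1.9×10⁻⁴ = 0.01026 m
Layer 3: 0.2 × 1400 × 1.6×10⁻⁴ = 0.04480 m
Δh = 0.05049 + 0.01026 + 0.04480 = 0.10555 m ≈ 106 mm

106 mm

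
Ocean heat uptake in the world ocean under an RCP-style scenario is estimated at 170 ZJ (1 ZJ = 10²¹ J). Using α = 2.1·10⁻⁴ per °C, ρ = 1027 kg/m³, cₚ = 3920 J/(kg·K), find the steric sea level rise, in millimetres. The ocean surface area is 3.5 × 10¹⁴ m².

25 mm of thermosteric rise

Per unit area: Q = 170×10²¹ / (3.5×10¹⁴) ≈ 4.857×10⁸ J/m²
Δh = αQ/(ρcₚ) = 2.1×10⁻⁴ × 4.857×10⁸ / (1027 × 3920) ≈ 0.025336 m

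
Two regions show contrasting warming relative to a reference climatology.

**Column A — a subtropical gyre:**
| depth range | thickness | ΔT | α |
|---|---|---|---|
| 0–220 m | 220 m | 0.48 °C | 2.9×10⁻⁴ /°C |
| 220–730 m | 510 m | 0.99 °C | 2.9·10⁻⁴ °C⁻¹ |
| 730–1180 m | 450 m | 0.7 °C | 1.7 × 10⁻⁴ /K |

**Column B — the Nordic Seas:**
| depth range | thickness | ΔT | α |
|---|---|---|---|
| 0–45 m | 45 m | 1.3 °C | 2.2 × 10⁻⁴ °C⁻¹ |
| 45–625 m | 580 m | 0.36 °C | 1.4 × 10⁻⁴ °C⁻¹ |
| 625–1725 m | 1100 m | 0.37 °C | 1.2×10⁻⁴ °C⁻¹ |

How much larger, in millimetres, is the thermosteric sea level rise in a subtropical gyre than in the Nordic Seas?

A 0–220 m: 2.9×10⁻⁴ × 220 × 0.48 = 0.030624 m
A 0.99 × 2.9×10⁻⁴ × 510 = 0.146421 m
A 730–1180 m: 450 × 1.7×10⁻⁴ × 0.7 = 0.05355 m
A total: 0.230595 m
B 45 × 2.2×10⁻⁴ × 1.3 = 0.01287 m
B 45–625 m: 580 × 1.4×10⁻⁴ × 0.36 = 0.029232 m
B Layer 3: 1100 × 0.37 × 1.2×10⁻⁴ = 0.04884 m
B total: 0.090942 m
Difference: 0.230595 − 0.090942 = 0.139653 m

140 mm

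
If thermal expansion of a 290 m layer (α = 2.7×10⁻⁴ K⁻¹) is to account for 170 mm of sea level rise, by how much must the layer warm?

about 2.17 K

ΔT = Δh/(αH) = 0.17 / (2.7×10⁻⁴ × 290) ≈ 2.171 K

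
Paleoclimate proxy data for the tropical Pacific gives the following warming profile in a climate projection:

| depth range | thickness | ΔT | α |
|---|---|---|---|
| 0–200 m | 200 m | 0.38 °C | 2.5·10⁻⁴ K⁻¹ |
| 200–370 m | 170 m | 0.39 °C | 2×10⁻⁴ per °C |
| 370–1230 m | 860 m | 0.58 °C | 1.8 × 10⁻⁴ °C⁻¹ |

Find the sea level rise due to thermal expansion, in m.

Layer 1: 200 × 0.38 × 2.5×10⁻⁴ = 0.01900 m
Layer 2: 2×10⁻⁴ × 170 × 0.39 = 0.01326 m
1.8×10⁻⁴ × 0.58 × 860 = 0.089784 m
Δh = 0.01900 + 0.01326 + 0.089784 = 0.122044 m ≈ 0.122 m

0.122 m of thermosteric rise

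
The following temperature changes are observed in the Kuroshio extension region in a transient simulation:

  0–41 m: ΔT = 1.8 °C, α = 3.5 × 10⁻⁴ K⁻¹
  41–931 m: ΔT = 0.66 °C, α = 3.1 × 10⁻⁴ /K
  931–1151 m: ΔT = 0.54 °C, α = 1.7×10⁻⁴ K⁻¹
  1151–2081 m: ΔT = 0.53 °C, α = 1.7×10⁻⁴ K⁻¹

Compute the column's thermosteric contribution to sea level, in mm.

1.8 × 3.5×10⁻⁴ × 41 = 0.02583 m
41–931 m: 0.66 × 890 × 3.1×10⁻⁴ = 0.182094 m
1.7×10⁻⁴ × 0.54 × 220 = 0.020196 m
930 × 1.7×10⁻⁴ × 0.53 = 0.083793 m
Δh = 0.02583 + 0.182094 + 0.020196 + 0.083793 = 0.311913 m

Δh = 312 mm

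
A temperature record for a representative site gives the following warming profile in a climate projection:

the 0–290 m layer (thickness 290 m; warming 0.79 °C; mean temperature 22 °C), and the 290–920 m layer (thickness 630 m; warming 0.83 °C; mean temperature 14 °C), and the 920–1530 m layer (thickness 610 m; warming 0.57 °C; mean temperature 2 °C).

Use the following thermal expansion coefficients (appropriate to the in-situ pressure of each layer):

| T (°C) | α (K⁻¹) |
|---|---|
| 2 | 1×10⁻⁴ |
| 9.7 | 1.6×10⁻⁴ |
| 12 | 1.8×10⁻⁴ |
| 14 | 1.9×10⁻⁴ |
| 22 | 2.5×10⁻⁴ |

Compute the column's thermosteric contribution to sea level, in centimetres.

Layer 1 at 22 °C → α = 2.5×10⁻⁴ K⁻¹
Layer 2 at 14 °C → α = 1.9×10⁻⁴ K⁻¹
Layer 3 at 2 °C → α = 1×10⁻⁴ K⁻¹
0–290 m: 2.5×10⁻⁴ × 0.79 × 290 = 0.057275 m
630 × 0.83 × 1.9×10⁻⁴ = 0.099351 m
920–1530 m: 610 × 0.57 × 1×10⁻⁴ = 0.03477 m
Δh = 0.057275 + 0.099351 + 0.03477 = 0.191396 m ≈ 19.1 cm

Δh ≈ 19.1 cm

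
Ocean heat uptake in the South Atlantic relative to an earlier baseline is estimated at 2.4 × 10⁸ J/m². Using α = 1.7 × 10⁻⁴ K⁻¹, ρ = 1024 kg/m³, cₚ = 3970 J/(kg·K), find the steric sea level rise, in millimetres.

Δh ≈ 10.0 mm

Δh = αQ/(ρcₚ) = 1.7×10⁻⁴ × 2.4×10⁸ / (1024 × 3970) ≈ 0.010036 m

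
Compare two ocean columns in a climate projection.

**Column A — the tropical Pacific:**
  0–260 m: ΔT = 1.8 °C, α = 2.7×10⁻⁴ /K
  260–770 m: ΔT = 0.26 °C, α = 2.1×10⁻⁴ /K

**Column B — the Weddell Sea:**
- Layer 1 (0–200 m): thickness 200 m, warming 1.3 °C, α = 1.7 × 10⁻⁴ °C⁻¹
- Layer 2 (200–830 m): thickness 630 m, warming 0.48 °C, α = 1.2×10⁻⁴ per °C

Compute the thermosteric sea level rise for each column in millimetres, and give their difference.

A: 150 mm; B: 80 mm; difference 74 mm

A 0–260 m: 1.8 × 260 × 2.7×10⁻⁴ = 0.12636 m
A 260–770 m: 0.26 × 510 × 2.1×10⁻⁴ = 0.027846 m
A total: 0.154206 m
B 0–200 m: 1.3 × 200 × 1.7×10⁻⁴ = 0.04420 m
B 200–830 m: 0.48 × 630 × 1.2×10⁻⁴ = 0.036288 m
B total: 0.080488 m
Difference: 0.154206 − 0.080488 = 0.073718 m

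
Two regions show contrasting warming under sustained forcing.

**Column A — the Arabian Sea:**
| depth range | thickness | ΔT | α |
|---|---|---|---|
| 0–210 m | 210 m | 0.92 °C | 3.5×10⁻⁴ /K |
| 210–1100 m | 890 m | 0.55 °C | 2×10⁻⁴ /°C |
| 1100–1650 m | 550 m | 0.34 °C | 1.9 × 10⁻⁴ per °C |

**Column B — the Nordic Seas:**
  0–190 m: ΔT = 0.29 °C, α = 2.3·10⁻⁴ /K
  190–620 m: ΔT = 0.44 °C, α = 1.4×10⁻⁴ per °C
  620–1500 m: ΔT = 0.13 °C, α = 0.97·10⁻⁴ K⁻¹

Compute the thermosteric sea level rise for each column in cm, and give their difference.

Δh_A ≈ 20 cm, Δh_B ≈ 5.0 cm; difference ≈ 15 cm

A Layer 1: 3.5×10⁻⁴ × 0.92 × 210 = 0.06762 m
A 210–1100 m: 2×10⁻⁴ × 890 × 0.55 = 0.09790 m
A 1100–1650 m: 550 × 0.34 × 1.9×10⁻⁴ = 0.03553 m
A total: 0.20105 m
B Layer 1: 2.3×10⁻⁴ × 0.29 × 190 = 0.012673 m
B 190–620 m: 1.4×10⁻⁴ × 430 × 0.44 = 0.026488 m
B 880 × 0.13 × 0.97×10⁻⁴ = 0.0110968 m
B total: 0.0502578 m
Difference: 0.20105 − 0.0502578 = 0.1507922 m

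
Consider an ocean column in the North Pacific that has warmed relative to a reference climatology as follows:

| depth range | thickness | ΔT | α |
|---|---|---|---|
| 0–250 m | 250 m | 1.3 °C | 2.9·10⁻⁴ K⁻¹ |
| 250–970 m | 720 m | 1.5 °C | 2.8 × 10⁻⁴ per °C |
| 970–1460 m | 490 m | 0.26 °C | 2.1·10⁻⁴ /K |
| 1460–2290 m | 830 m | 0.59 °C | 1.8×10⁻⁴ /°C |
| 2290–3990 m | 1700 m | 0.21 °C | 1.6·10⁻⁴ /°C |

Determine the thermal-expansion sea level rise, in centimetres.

2.9×10⁻⁴ × 250 × 1.3 = 0.09425 m
Layer 2: 2.8×10⁻⁴ × 1.5 × 720 = 0.30240 m
Layer 3: 0.26 × 490 × 2.1×10⁻⁴ = 0.026754 m
Layer 4: 830 × 1.8×10⁻⁴ × 0.59 = 0.088146 m
Layer 5: 1.6×10⁻⁴ × 1700 × 0.21 = 0.05712 m
Δh = 0.09425 + 0.30240 + 0.026754 + 0.088146 + 0.05712 = 0.56867 m

56.9 cm of thermosteric rise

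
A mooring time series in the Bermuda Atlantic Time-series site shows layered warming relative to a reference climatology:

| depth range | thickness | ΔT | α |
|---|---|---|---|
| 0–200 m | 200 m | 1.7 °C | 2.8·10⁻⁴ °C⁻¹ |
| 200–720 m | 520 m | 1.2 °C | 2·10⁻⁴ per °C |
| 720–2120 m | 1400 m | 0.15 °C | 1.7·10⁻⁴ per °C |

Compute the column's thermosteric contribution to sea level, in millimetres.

Layer 1: 2.8×10⁻⁴ × 200 × 1.7 = 0.09520 m
520 × 1.2 × 2×10⁻⁴ = 0.12480 m
1.7×10⁻⁴ × 0.15 × 1400 = 0.03570 m
Δh = 0.09520 + 0.12480 + 0.03570 = 0.25570 m

260 mm of thermosteric rise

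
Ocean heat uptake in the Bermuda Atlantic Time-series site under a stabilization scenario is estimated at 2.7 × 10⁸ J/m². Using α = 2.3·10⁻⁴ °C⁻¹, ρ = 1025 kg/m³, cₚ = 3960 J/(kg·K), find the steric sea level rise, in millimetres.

Δh = αQ/(ρcₚ) = 2.3×10⁻⁴ × 2.7×10⁸ / (1025 × 3960) ≈ 0.015299 m

15.3 mm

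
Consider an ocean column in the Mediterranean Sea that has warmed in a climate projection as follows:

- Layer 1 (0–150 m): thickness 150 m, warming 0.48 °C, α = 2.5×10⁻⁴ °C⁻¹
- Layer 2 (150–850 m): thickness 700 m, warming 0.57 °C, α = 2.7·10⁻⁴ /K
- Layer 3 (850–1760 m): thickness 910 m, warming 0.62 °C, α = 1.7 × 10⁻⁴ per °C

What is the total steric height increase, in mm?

222 mm

0–150 m: 2.5×10⁻⁴ × 150 × 0.48 = 0.01800 m
2.7×10⁻⁴ × 0.57 × 700 = 0.10773 m
850–1760 m: 910 × 0.62 × 1.7×10⁻⁴ = 0.095914 m
Δh = 0.01800 + 0.10773 + 0.095914 = 0.221644 m ≈ 222 mm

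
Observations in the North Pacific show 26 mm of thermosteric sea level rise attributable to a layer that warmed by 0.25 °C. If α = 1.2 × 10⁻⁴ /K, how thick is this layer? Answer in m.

H = Δh/(αΔT) = 0.026 / (1.2×10⁻⁴ × 0.25) ≈ 866.7 m

870 m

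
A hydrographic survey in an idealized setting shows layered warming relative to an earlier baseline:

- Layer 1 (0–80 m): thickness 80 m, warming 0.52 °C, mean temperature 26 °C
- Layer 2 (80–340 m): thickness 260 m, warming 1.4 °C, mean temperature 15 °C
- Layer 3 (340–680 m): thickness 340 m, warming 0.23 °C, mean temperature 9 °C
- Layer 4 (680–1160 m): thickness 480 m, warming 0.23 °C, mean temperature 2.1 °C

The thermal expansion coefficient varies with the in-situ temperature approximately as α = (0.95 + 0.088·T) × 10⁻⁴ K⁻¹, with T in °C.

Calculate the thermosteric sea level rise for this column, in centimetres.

Layer 1: α = (0.95 + 0.088×26)×10⁻⁴ = 3.238×10⁻⁴ K⁻¹
Layer 2: α = (0.95 + 0.088×15)×10⁻⁴ = 2.27×10⁻⁴ K⁻¹
Layer 3: α = (0.95 + 0.088×9)×10⁻⁴ = 1.742×10⁻⁴ K⁻¹
Layer 4: α = (0.95 + 0.088×2.1)×10⁻⁴ = 1.1348×10⁻⁴ K⁻¹
Layer 1: 0.52 × 3.238×10⁻⁴ × 80 = 0.01347008 m
Layer 2: 260 × 2.27×10⁻⁴ × 1.4 = 0.082628 m
340–680 m: 1.742×10⁻⁴ × 340 × 0.23 = 0.01362244 m
Layer 4: 0.23 × 1.1348×10⁻⁴ × 480 = 0.012528192 m
Δh = 0.01347008 + 0.082628 + 0.01362244 + 0.012528192 = 0.122248712 m

12 cm of thermosteric rise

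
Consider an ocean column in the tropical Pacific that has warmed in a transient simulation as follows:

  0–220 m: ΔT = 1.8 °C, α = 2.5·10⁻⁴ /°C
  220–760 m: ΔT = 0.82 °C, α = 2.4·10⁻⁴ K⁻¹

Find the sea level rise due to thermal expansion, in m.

0–220 m: 220 × 2.5×10⁻⁴ × 1.8 = 0.09900 m
2.4×10⁻⁴ × 540 × 0.82 = 0.106272 m
Δh = 0.09900 + 0.106272 = 0.205272 m ≈ 0.205 m

Δh ≈ 0.205 m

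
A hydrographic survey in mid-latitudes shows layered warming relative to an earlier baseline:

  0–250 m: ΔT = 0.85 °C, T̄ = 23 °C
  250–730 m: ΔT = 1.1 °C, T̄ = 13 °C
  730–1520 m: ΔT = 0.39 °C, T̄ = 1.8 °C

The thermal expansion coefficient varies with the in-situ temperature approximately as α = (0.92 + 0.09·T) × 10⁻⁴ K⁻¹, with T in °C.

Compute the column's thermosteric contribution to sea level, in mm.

Layer 1: α = (0.92 + 0.09×23)×10⁻⁴ = 2.99×10⁻⁴ K⁻¹
Layer 2: α = (0.92 + 0.09×13)×10⁻⁴ = 2.09×10⁻⁴ K⁻¹
Layer 3: α = (0.92 + 0.09×1.8)×10⁻⁴ = 1.082×10⁻⁴ K⁻¹
0–250 m: 0.85 × 250 × 2.99×10⁻⁴ = 0.0635375 m
480 × 1.1 × 2.09×10⁻⁴ = 0.110352 m
730–1520 m: 790 × 0.39 × 1.082×10⁻⁴ = 0.03333642 m
Δh = 0.0635375 + 0.110352 + 0.03333642 = 0.20722592 m

Δh ≈ 207 mm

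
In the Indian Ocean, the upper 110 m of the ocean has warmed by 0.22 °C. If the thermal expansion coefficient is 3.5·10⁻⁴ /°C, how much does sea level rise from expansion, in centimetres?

Δh ≈ 0.847 cm

Δh = αΔT·H = 3.5×10⁻⁴ × 0.22 × 110 = 0.00847 m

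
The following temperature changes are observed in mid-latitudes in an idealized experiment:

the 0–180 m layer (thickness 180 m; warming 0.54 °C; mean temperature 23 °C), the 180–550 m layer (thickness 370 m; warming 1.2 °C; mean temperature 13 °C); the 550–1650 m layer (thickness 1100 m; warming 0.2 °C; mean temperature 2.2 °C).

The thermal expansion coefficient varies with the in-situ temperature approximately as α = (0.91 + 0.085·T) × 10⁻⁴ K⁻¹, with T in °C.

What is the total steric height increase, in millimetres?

140 mm of thermosteric rise

Layer 1: α = (0.91 + 0.085×23)×10⁻⁴ = 2.865×10⁻⁴ K⁻¹
Layer 2: α = (0.91 + 0.085×13)×10⁻⁴ = 2.015×10⁻⁴ K⁻¹
Layer 3: α = (0.91 + 0.085×2.2)×10⁻⁴ = 1.097×10⁻⁴ K⁻¹
Layer 1: 2.865×10⁻⁴ × 180 × 0.54 = 0.0278478 m
Layer 2: 1.2 × 2.015×10⁻⁴ × 370 = 0.089466 m
Layer 3: 1.097×10⁻⁴ × 0.2 × 1100 = 0.024134 m
Δh = 0.0278478 + 0.089466 + 0.024134 = 0.1414478 m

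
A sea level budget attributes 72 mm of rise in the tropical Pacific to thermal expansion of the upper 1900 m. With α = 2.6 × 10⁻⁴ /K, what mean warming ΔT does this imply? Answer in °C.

about 0.15 °C

ΔT = Δh/(αH) = 0.072 / (2.6×10⁻⁴ × 1900) ≈ 0.1457 °C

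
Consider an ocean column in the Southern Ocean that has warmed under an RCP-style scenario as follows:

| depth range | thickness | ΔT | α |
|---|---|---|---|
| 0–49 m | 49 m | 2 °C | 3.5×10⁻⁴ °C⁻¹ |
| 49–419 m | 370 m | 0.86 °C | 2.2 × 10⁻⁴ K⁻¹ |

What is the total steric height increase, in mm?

104 mm of thermosteric rise

49 × 2 × 3.5×10⁻⁴ = 0.03430 m
Layer 2: 2.2×10⁻⁴ × 0.86 × 370 = 0.070004 m
Δh = 0.03430 + 0.070004 = 0.104304 m ≈ 104 mm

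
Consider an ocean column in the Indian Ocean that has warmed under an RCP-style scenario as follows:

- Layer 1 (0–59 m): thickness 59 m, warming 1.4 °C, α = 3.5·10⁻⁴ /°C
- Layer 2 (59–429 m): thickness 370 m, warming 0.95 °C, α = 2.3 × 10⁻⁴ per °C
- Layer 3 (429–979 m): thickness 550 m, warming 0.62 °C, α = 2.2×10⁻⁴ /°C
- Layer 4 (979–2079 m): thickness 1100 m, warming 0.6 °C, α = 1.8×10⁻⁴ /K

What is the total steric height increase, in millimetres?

1.4 × 59 × 3.5×10⁻⁴ = 0.02891 m
Layer 2: 0.95 × 370 × 2.3×10⁻⁴ = 0.080845 m
Layer 3: 0.62 × 550 × 2.2×10⁻⁴ = 0.07502 m
1100 × 0.6 × 1.8×10⁻⁴ = 0.11880 m
Δh = 0.02891 + 0.080845 + 0.07502 + 0.11880 = 0.303575 m

304 mm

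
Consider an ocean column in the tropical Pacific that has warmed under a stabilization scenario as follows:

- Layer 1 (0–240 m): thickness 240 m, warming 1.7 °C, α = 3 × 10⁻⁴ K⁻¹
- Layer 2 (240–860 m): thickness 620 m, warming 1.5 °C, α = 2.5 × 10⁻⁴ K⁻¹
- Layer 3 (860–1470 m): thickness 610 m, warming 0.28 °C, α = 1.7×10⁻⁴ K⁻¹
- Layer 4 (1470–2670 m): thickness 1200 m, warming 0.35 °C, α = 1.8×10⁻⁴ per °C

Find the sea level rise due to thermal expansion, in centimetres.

0–240 m: 1.7 × 3×10⁻⁴ × 240 = 0.12240 m
240–860 m: 620 × 1.5 × 2.5×10⁻⁴ = 0.23250 m
Layer 3: 610 × 1.7×10⁻⁴ × 0.28 = 0.029036 m
1200 × 1.8×10⁻⁴ × 0.35 = 0.07560 m
Δh = 0.12240 + 0.23250 + 0.029036 + 0.07560 = 0.459536 m

about 46 cm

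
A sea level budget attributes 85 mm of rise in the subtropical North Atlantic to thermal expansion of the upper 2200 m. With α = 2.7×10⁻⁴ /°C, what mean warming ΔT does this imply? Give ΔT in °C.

ΔT ≈ 0.143 °C

ΔT = Δh/(αH) = 0.085 / (2.7×10⁻⁴ × 2200) ≈ 0.1431 °C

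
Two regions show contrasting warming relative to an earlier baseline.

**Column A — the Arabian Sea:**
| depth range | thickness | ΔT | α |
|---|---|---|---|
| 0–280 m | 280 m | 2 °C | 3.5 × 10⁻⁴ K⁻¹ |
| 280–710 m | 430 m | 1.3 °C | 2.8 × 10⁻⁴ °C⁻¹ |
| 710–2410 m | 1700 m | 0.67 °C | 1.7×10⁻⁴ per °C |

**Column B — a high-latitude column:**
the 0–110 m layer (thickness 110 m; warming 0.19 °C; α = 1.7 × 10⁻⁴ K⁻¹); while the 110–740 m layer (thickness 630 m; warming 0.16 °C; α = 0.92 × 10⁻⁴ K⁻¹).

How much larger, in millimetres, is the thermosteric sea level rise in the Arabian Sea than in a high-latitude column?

A Layer 1: 3.5×10⁻⁴ × 2 × 280 = 0.19600 m
A 430 × 1.3 × 2.8×10⁻⁴ = 0.15652 m
A Layer 3: 0.67 × 1700 × 1.7×10⁻⁴ = 0.19363 m
A total: 0.54615 m
B Layer 1: 1.7×10⁻⁴ × 0.19 × 110 = 0.003553 m
B 0.92×10⁻⁴ × 630 × 0.16 = 0.0092736 m
B total: 0.0128266 m
Difference: 0.54615 − 0.0128266 = 0.5333234 m

530 mm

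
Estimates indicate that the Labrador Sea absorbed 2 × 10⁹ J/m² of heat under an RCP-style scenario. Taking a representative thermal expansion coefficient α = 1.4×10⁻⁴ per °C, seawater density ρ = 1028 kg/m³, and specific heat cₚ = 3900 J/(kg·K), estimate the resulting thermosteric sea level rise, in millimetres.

69.8 mm

Δh = αQ/(ρcₚ) = 1.4×10⁻⁴ × 2×10⁹ / (1028 × 3900) ≈ 0.069839 m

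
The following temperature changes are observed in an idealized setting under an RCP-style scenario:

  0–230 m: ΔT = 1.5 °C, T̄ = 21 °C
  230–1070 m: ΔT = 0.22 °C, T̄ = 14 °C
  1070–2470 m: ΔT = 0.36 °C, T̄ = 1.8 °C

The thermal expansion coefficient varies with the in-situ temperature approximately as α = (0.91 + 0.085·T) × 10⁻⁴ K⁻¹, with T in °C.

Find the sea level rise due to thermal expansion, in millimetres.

Δh ≈ 185 mm

Layer 1: α = (0.91 + 0.085×21)×10⁻⁴ = 2.695×10⁻⁴ K⁻¹
Layer 2: α = (0.91 + 0.085×14)×10⁻⁴ = 2.1×10⁻⁴ K⁻¹
Layer 3: α = (0.91 + 0.085×1.8)×10⁻⁴ = 1.063×10⁻⁴ K⁻¹
1.5 × 2.695×10⁻⁴ × 230 = 0.0929775 m
840 × 2.1×10⁻⁴ × 0.22 = 0.038808 m
1070–2470 m: 1400 × 1.063×10⁻⁴ × 0.36 = 0.0535752 m
Δh = 0.0929775 + 0.038808 + 0.0535752 = 0.1853607 m ≈ 185 mm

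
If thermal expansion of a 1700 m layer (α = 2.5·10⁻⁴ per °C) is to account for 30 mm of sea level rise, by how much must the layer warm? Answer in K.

ΔT = Δh/(αH) = 0.03 / (2.5×10⁻⁴ × 1700) ≈ 0.07059 K

0.0706 K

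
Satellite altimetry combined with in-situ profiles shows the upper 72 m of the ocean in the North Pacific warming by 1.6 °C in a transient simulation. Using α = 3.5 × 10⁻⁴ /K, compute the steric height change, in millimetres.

Δh ≈ 40 mm

Δh = αΔT·H = 3.5×10⁻⁴ × 1.6 × 72 = 0.04032 m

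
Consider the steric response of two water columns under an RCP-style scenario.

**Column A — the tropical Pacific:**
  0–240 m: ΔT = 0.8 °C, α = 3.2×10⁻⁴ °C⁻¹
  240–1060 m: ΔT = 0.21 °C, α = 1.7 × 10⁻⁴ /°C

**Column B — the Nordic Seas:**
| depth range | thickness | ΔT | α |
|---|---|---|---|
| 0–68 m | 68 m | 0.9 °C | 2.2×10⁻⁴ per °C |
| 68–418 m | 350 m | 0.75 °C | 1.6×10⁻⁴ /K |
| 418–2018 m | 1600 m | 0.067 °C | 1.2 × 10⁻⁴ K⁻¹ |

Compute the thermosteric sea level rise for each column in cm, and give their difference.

A Layer 1: 0.8 × 240 × 3.2×10⁻⁴ = 0.06144 m
A Layer 2: 1.7×10⁻⁴ × 0.21 × 820 = 0.029274 m
A total: 0.090714 m
B 68 × 2.2×10⁻⁴ × 0.9 = 0.013464 m
B Layer 2: 1.6×10⁻⁴ × 0.75 × 350 = 0.04200 m
B 418–2018 m: 1.2×10⁻⁴ × 1600 × 0.067 = 0.012864 m
B total: 0.068328 m
Difference: 0.090714 − 0.068328 = 0.022386 m

A: 9.1 cm; B: 6.8 cm; difference 2.2 cm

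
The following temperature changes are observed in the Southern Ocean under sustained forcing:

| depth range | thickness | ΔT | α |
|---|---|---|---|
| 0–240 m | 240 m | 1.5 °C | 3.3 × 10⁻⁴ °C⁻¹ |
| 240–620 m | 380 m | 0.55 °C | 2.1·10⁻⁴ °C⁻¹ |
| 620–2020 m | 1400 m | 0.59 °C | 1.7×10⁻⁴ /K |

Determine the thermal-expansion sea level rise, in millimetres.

0–240 m: 1.5 × 240 × 3.3×10⁻⁴ = 0.11880 m
0.55 × 2.1×10⁻⁴ × 380 = 0.04389 m
1400 × 1.7×10⁻⁴ × 0.59 = 0.14042 m
Δh = 0.11880 + 0.04389 + 0.14042 = 0.30311 m ≈ 300 mm

300 mm of thermosteric rise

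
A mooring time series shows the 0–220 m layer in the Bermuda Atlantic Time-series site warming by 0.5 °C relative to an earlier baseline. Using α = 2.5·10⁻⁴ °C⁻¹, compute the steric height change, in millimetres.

Δh = αΔT·H = 2.5×10⁻⁴ × 0.5 × 220 = 0.02750 m

Δh ≈ 27.5 mm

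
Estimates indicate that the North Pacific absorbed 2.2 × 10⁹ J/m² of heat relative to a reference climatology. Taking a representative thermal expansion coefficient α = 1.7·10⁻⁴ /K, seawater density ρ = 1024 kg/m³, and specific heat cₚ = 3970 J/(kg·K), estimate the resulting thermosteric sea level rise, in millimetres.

Δh = αQ/(ρcₚ) = 1.7×10⁻⁴ × 2.2×10⁹ / (1024 × 3970) ≈ 0.091999 m

Δh ≈ 92 mm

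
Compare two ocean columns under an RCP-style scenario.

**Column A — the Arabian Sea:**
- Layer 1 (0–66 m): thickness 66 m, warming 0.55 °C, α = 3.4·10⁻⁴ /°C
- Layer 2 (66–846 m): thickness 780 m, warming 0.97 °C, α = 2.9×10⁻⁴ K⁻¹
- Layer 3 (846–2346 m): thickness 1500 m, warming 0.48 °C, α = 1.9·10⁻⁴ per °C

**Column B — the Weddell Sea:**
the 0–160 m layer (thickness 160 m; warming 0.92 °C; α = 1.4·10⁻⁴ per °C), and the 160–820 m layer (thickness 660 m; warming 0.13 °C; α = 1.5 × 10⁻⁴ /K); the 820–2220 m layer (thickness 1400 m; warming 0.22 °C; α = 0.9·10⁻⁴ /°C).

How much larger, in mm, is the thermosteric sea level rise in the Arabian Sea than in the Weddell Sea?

A 0–66 m: 66 × 3.4×10⁻⁴ × 0.55 = 0.012342 m
A 66–846 m: 2.9×10⁻⁴ × 780 × 0.97 = 0.219414 m
A 1500 × 1.9×10⁻⁴ × 0.48 = 0.13680 m
A total: 0.368556 m
B 0.92 × 160 × 1.4×10⁻⁴ = 0.020608 m
B 1.5×10⁻⁴ × 660 × 0.13 = 0.01287 m
B Layer 3: 0.9×10⁻⁴ × 0.22 × 1400 = 0.02772 m
B total: 0.061198 m
Difference: 0.368556 − 0.061198 = 0.307358 m

310 mm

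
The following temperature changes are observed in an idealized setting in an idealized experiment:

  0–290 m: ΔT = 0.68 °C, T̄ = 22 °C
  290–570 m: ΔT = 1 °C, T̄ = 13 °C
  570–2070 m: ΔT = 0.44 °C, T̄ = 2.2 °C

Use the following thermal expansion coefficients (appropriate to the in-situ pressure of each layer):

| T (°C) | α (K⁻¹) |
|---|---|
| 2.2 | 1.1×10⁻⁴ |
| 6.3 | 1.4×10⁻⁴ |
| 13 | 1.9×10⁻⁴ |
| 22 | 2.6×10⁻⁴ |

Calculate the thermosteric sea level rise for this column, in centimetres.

Layer 1 at 22 °C → α = 2.6×10⁻⁴ K⁻¹
Layer 2 at 13 °C → α = 1.9×10⁻⁴ K⁻¹
Layer 3 at 2.2 °C → α = 1.1×10⁻⁴ K⁻¹
0.68 × 290 × 2.6×10⁻⁴ = 0.051272 m
290–570 m: 1.9×10⁻⁴ × 1 × 280 = 0.05320 m
570–2070 m: 1.1×10⁻⁴ × 1500 × 0.44 = 0.07260 m
Δh = 0.051272 + 0.05320 + 0.07260 = 0.177072 m ≈ 17.7 cm

Δh = 17.7 cm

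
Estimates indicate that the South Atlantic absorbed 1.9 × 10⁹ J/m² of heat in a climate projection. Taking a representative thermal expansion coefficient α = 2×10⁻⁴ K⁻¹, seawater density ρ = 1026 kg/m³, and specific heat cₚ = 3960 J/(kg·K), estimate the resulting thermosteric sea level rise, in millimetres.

Δh ≈ 93.5 mm

Δh = αQ/(ρcₚ) = 2×10⁻⁴ × 1.9×10⁹ / (1026 × 3960) ≈ 0.093528 m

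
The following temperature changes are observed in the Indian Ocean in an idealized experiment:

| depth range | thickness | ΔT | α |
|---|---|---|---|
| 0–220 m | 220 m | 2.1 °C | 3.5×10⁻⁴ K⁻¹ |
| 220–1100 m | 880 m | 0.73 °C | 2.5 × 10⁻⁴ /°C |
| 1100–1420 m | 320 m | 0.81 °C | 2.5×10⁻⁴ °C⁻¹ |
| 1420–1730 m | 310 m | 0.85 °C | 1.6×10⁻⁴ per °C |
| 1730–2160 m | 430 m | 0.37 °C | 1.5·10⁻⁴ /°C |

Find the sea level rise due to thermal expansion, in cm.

45 cm of thermosteric rise

3.5×10⁻⁴ × 2.1 × 220 = 0.16170 m
220–1100 m: 2.5×10⁻⁴ × 0.73 × 880 = 0.16060 m
1100–1420 m: 320 × 0.81 × 2.5×10⁻⁴ = 0.06480 m
Layer 4: 310 × 0.85 × 1.6×10⁻⁴ = 0.04216 m
1730–2160 m: 1.5×10⁻⁴ × 430 × 0.37 = 0.023865 m
Δh = 0.16170 + 0.16060 + 0.06480 + 0.04216 + 0.023865 = 0.453125 m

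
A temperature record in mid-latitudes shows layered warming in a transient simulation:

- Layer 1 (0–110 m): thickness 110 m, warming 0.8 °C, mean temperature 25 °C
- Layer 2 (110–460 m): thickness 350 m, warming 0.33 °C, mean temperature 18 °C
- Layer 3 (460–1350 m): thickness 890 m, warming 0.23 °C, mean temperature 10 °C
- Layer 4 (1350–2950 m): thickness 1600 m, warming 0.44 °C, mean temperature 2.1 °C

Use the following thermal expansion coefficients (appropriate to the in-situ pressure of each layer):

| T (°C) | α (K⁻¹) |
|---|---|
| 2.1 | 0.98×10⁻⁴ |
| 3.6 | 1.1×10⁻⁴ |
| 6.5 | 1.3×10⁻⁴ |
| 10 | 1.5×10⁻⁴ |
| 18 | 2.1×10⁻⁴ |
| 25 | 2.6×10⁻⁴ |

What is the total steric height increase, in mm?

Layer 1 at 25 °C → α = 2.6×10⁻⁴ K⁻¹
Layer 2 at 18 °C → α = 2.1×10⁻⁴ K⁻¹
Layer 3 at 10 °C → α = 1.5×10⁻⁴ K⁻¹
Layer 4 at 2.1 °C → α = 0.98×10⁻⁴ K⁻¹
2.6×10⁻⁴ × 0.8 × 110 = 0.02288 m
110–460 m: 0.33 × 350 × 2.1×10⁻⁴ = 0.024255 m
890 × 1.5×10⁻⁴ × 0.23 = 0.030705 m
Layer 4: 1600 × 0.44 × 0.98×10⁻⁴ = 0.068992 m
Δh = 0.02288 + 0.024255 + 0.030705 + 0.068992 = 0.146832 m

Δh ≈ 147 mm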